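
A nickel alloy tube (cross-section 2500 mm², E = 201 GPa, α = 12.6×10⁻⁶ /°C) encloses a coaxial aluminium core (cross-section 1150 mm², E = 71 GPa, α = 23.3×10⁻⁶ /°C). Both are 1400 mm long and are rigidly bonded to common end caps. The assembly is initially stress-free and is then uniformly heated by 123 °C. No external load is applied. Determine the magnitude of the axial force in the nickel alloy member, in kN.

P ≈ 92.4 kN (tensile in the nickel alloy)

Equilibrium of a rigid end plate with no external load gives equal and opposite internal forces ±P in the two members. Since α_{aluminium} > α_{nickel alloy}, heating drives the aluminium into compression and the nickel alloy into tension.
Compatibility of the two members (thermal + elastic change equal): (α₁ − α₂)ΔT = P·[1/(A₁E₁) + 1/(A₂E₂)].
|α₁ − α₂|·ΔT = 10.7×10⁻⁶ × 123 = 0.001316.
1/(A₁E₁) + 1/(A₂E₂) = 1/(2500×201×10³) + 1/(1150×71×10³) = 1.424×10⁻⁸ N⁻¹.
P = 0.001316 / 1.424×10⁻⁸ = 92440 N = 92.44 kN.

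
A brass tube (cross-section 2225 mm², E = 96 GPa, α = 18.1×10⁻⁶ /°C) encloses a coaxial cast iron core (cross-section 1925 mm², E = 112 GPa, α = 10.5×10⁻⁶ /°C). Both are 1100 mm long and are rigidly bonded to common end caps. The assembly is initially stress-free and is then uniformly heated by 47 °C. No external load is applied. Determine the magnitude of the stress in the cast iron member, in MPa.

Both members must finish at the same length. With the larger α, the brass tends to over-expand; the plates restrain it, putting the brass in compression and the cast iron in tension. With no external load the two internal forces are equal and opposite, magnitude P.
Compatibility of the two members (thermal + elastic change equal): (α₁ − α₂)ΔT = P·[1/(A₁E₁) + 1/(A₂E₂)].
|α₁ − α₂|·ΔT = 7.6×10⁻⁶ × 47 = 0.0003572.
1/(A₁E₁) + 1/(A₂E₂) = 1/(2225×96×10³) + 1/(1925×112×10³) = 9.32×10⁻⁹ N⁻¹.
So P = 0.0003572 / 9.32×10⁻⁹ = 38.33 kN.
σ_{cast iron} = P/A₂ = 38330/1925 = 19.91 MPa, tensile.

σ ≈ 19.9 MPa (tensile)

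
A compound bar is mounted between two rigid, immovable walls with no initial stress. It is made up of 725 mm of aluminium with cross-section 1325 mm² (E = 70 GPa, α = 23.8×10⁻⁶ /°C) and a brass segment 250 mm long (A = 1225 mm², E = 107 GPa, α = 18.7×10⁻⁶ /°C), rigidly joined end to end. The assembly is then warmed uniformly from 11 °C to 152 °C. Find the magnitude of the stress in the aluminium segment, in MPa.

σ ≈ 240 MPa (compressive)

If the supports were absent, the total length change would be Σ αᵢΔT Lᵢ = 23.8×10⁻⁶×141×725 + 18.7×10⁻⁶×141×250 = 3.092 mm.
The walls prevent any net length change, so an axial force P (same in every segment) develops. Compatibility: P · Σ Lᵢ/(AᵢEᵢ) = δ_free.
The series flexibility is Σ Lᵢ/(AᵢEᵢ) = 725/(1325×70×10³) + 250/(1225×107×10³) = 9.724×10⁻⁶ mm/N.
Hence P = δ_free / Σ(L/AE) = 3.092/9.724×10⁻⁶ = 318 kN (compressive).
σ_{aluminium} = P / A = 318000 / 1325 = 240 MPa.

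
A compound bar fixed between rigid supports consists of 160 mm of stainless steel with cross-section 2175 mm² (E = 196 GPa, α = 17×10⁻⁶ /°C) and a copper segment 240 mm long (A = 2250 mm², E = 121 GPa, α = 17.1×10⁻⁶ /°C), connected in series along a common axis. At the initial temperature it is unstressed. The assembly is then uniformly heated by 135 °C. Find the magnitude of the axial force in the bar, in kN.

If the supports were absent, the total length change would be Σ αᵢΔT Lᵢ = 17×10⁻⁶×135×160 + 17.1×10⁻⁶×135×240 = 0.9212 mm.
The rigid supports impose zero overall length change; the single axial force P common to all segments must satisfy P Σ Lᵢ/(AᵢEᵢ) = δ_free.
The series flexibility is Σ Lᵢ/(AᵢEᵢ) = 160/(2175×196×10³) + 240/(2250×121×10³) = 1.257×10⁻⁶ mm/N.
So P = 0.9212 / 1.257×10⁻⁶ = 733 kN, compressive.

P ≈ 733 kN (compressive)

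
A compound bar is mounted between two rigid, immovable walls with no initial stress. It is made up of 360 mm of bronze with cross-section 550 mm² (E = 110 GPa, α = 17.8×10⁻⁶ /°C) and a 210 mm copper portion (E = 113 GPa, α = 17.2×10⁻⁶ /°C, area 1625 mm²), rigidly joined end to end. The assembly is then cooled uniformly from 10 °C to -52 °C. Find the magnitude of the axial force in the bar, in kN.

P ≈ 87.6 kN (tensile)

With the walls removed the bar would change length by δ_free = Σ αᵢΔT Lᵢ = 17.8×10⁻⁶×62×360 + 17.2×10⁻⁶×62×210 = 0.6212 mm.
The walls prevent any net length change, so an axial force P (same in every segment) develops. Compatibility: P · Σ Lᵢ/(AᵢEᵢ) = δ_free.
The series flexibility is Σ Lᵢ/(AᵢEᵢ) = 360/(550×110×10³) + 210/(1625×113×10³) = 7.094×10⁻⁶ mm/N.
P = 0.6212 / 7.094×10⁻⁶ = 87570 N = 87.57 kN, tensile.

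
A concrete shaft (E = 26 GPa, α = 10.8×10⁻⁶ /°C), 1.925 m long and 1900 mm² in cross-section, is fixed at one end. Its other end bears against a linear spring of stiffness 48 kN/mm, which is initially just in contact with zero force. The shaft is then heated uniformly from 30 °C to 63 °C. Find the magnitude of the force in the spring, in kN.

The unrestrained thermal change is αΔT L = 10.8×10⁻⁶ × 33 × 1925 = 0.6861 mm.
With a force P in the spring, the elastic change of the shaft is PL/(AE) and that of the spring is P/k; compatibility requires their sum to equal δ_free.
P [ L/(AE) + 1/k ] = δ_free → P [ 1925/(1900×26×10³) + 1/(48×10³) ] = 0.6861.
P = 0.6861 / 5.98×10⁻⁵ = 11470 N.

P ≈ 11.5 kN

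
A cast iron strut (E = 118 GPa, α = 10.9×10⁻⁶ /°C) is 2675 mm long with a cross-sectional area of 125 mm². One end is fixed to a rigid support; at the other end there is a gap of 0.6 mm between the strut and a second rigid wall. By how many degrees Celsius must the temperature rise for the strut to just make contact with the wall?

Contact occurs when the free expansion equals the gap: αΔT L = 0.6 mm.
So ΔT = g/(αL) = 0.6/(10.9×10⁻⁶ × 2675) = 20.58 °C.

ΔT ≈ 20.6 °C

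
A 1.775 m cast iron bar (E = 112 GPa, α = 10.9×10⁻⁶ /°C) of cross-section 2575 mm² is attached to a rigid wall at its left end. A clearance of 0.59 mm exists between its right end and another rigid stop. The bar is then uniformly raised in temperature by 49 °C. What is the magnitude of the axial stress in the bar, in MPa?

If the wall were absent the bar would grow by αΔT L = 10.9×10⁻⁶ × 49 × 1775 = 0.948 mm.
This exceeds the 0.59 mm gap, so the wall pushes back. The portion of expansion that must be recovered elastically is δ_free − gap = 0.948 − 0.59 = 0.358 mm.
Compatibility: PL/(AE) = 0.358 mm, so σ = P/A = E × (0.358/1775) = 22.59 MPa.

σ ≈ 22.6 MPa (compressive)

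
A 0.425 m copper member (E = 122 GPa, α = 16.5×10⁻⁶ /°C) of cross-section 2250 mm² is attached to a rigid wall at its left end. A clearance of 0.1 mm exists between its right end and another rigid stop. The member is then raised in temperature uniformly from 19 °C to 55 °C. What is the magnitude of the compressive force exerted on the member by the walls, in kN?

P ≈ 98.5 kN

If the wall were absent the member would grow by αΔT L = 16.5×10⁻⁶ × 36 × 425 = 0.2524 mm.
After closing the 0.1 mm clearance, 0.2524 − 0.1 = 0.1524 mm of expansion remains to be suppressed by the wall.
That suppressed elongation corresponds to σ = E·Δ/L = 122×10³ × 0.1524/425 = 43.76 MPa.
Force on the wall = σA = 43.76 × 2250 mm² = 98.46 kN.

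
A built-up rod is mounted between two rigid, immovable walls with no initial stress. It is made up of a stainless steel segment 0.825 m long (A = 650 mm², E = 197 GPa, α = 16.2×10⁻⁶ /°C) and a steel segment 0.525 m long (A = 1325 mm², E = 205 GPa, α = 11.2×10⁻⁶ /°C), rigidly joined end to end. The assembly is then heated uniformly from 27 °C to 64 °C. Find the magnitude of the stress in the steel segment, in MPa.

If the supports were absent, the total length change would be Σ αᵢΔT Lᵢ = 16.2×10⁻⁶×37×825 + 11.2×10⁻⁶×37×525 = 0.7121 mm.
The rigid supports impose zero overall length change; the single axial force P common to all segments must satisfy P Σ Lᵢ/(AᵢEᵢ) = δ_free.
The series flexibility is Σ Lᵢ/(AᵢEᵢ) = 825/(650×197×10³) + 525/(1325×205×10³) = 8.376×10⁻⁶ mm/N.
So P = 0.7121 / 8.376×10⁻⁶ = 85.02 kN, compressive.
σ_{steel} = P / A = 85020 / 1325 = 64.16 MPa.

σ ≈ 64.2 MPa (compressive)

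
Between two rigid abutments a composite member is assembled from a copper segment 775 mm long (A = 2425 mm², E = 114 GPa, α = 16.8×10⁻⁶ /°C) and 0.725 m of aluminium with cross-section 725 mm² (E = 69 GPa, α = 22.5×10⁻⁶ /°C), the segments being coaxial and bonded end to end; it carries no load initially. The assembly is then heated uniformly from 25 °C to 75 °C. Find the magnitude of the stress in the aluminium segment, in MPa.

σ ≈ 117 MPa (compressive)

With the walls removed the bar would change length by δ_free = Σ αᵢΔT Lᵢ = 16.8×10⁻⁶×50×775 + 22.5×10⁻⁶×50×725 = 1.467 mm.
The walls prevent any net length change, so an axial force P (same in every segment) develops. Compatibility: P · Σ Lᵢ/(AᵢEᵢ) = δ_free.
The series flexibility is Σ Lᵢ/(AᵢEᵢ) = 775/(2425×114×10³) + 725/(725×69×10³) = 1.73×10⁻⁵ mm/N.
Hence P = δ_free / Σ(L/AE) = 1.467/1.73×10⁻⁵ = 84.79 kN (compressive).
σ_{aluminium} = P / A = 84790 / 725 = 117 MPa.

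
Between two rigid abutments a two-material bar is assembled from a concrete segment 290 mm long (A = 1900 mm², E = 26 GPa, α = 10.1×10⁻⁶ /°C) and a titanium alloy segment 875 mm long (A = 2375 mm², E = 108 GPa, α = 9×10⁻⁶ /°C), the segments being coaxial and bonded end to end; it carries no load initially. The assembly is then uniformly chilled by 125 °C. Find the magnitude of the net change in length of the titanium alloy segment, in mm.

Free thermal contraction of the whole bar: Σ αᵢΔT Lᵢ = 10.1×10⁻⁶×125×290 + 9×10⁻⁶×125×875 = 1.351 mm.
The walls prevent any net length change, so an axial force P (same in every segment) develops. Compatibility: P · Σ Lᵢ/(AᵢEᵢ) = δ_free.
The series flexibility is Σ Lᵢ/(AᵢEᵢ) = 290/(1900×26×10³) + 875/(2375×108×10³) = 9.282×10⁻⁶ mm/N.
P = 1.351 / 9.282×10⁻⁶ = 145500 N = 145.5 kN, tensile.
For the titanium alloy segment, free thermal change = 9×10⁻⁶×125×875 = 0.9844 mm and elastic change from P = 145500×875/(2375×108×10³) = 0.4963 mm; these oppose, so the net change is 0.488 mm (segment shortens).

|ΔL| ≈ 0.488 mm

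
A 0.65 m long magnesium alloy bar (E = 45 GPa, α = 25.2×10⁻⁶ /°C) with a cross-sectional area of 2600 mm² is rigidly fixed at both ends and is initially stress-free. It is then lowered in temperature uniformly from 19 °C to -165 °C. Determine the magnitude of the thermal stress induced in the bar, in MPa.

σ ≈ 209 MPa (tensile)

Because both ends are immovable the net strain is zero, and the suppressed thermal strain is αΔT = 25.2×10⁻⁶ × 184 = 4636.8×10⁻⁶.
The stress required to suppress this strain is σ = Eε = 45×10³ × 4636.8×10⁻⁶ = 208.7 MPa, tensile since the bar is trying to contract.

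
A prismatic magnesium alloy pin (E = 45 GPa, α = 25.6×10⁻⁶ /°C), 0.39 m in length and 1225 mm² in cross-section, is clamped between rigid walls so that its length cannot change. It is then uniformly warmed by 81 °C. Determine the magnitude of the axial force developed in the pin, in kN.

The ends cannot move, so σ = EαΔT = 45×10³ × 25.6×10⁻⁶ × 81 = 93.31 MPa.
Then P = σA = 93.31 × 1225 mm² = 114.3 kN, compressive.

P ≈ 114 kN (compressive)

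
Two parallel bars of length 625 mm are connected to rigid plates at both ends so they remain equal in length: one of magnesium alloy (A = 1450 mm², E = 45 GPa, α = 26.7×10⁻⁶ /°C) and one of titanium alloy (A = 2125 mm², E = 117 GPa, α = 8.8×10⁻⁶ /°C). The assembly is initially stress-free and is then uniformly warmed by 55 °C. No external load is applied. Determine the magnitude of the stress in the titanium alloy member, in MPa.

σ ≈ 23.9 MPa (tensile)

The magnesium alloy has the larger α, so on heating it would change length more than the titanium alloy if both were free. The rigid plates force a common final length, so the magnesium alloy is put into compression and the titanium alloy into tension, with equal and opposite forces P (no external load).
Setting the final lengths equal and cancelling L: (α₁ − α₂)ΔT = P/(A₁E₁) + P/(A₂E₂).
|α₁ − α₂|·ΔT = 17.9×10⁻⁶ × 55 = 0.0009845.
1/(A₁E₁) + 1/(A₂E₂) = 1/(1450×45×10³) + 1/(2125×117×10³) = 1.935×10⁻⁸ N⁻¹.
So P = 0.0009845 / 1.935×10⁻⁸ = 50.88 kN.
σ_{titanium alloy} = P/A₂ = 50880/2125 = 23.95 MPa, tensile.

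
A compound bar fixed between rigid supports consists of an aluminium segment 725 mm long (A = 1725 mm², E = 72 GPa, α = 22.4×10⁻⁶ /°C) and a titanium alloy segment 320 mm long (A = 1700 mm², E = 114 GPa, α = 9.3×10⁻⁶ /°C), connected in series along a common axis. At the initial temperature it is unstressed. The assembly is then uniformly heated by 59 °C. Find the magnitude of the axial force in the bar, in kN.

If the supports were absent, the total length change would be Σ αᵢΔT Lᵢ = 22.4×10⁻⁶×59×725 + 9.3×10⁻⁶×59×320 = 1.134 mm.
The walls prevent any net length change, so an axial force P (same in every segment) develops. Compatibility: P · Σ Lᵢ/(AᵢEᵢ) = δ_free.
Σ Lᵢ/(AᵢEᵢ) = 725/(1725×72×10³) + 320/(1700×114×10³) = 7.489×10⁻⁶ mm/N.
Hence P = δ_free / Σ(L/AE) = 1.134/7.489×10⁻⁶ = 151.4 kN (compressive).

P ≈ 151 kN (compressive)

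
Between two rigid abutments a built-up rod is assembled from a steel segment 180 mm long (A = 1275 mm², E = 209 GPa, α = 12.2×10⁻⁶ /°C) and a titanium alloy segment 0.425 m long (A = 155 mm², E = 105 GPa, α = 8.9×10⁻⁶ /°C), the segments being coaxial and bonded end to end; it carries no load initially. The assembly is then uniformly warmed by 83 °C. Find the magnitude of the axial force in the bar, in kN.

P ≈ 18.5 kN (compressive)

With the walls removed the bar would change length by δ_free = Σ αᵢΔT Lᵢ = 12.2×10⁻⁶×83×180 + 8.9×10⁻⁶×83×425 = 0.4962 mm.
The rigid supports impose zero overall length change; the single axial force P common to all segments must satisfy P Σ Lᵢ/(AᵢEᵢ) = δ_free.
Σ Lᵢ/(AᵢEᵢ) = 180/(1275×209×10³) + 425/(155×105×10³) = 2.679×10⁻⁵ mm/N.
So P = 0.4962 / 2.679×10⁻⁵ = 18.52 kN, compressive.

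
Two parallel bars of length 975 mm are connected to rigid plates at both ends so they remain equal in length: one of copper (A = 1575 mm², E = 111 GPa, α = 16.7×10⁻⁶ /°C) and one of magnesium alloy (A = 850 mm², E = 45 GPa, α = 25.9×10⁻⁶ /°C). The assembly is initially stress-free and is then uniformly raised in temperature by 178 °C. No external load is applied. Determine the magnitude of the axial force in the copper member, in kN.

The magnesium alloy has the larger α, so on heating it would change length more than the copper if both were free. The rigid plates force a common final length, so the magnesium alloy is put into compression and the copper into tension, with equal and opposite forces P (no external load).
Compatibility of the two members (thermal + elastic change equal): (α₁ − α₂)ΔT = P·[1/(A₁E₁) + 1/(A₂E₂)].
|α₁ − α₂|·ΔT = 9.2×10⁻⁶ × 178 = 0.001638.
1/(A₁E₁) + 1/(A₂E₂) = 1/(1575×111×10³) + 1/(850×45×10³) = 3.186×10⁻⁸ N⁻¹.
P = 0.001638 / 3.186×10⁻⁸ = 51390 N = 51.39 kN.

P ≈ 51.4 kN (tensile in the copper)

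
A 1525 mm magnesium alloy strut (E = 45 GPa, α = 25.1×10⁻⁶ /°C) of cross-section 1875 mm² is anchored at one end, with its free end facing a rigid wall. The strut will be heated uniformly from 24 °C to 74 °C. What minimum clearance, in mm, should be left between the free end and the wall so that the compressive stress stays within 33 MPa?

g ≈ 0.796 mm

With no wall the strut would lengthen by αΔT L = 25.1×10⁻⁶ × 50 × 1525 = 1.914 mm.
A stress of 33 MPa corresponds to the wall pushing the strut back by σL/E = 33×1525/(45×10³) = 1.118 mm.
The gap must absorb the remainder: g_min = 1.914 − 1.118 = 0.7955 mm.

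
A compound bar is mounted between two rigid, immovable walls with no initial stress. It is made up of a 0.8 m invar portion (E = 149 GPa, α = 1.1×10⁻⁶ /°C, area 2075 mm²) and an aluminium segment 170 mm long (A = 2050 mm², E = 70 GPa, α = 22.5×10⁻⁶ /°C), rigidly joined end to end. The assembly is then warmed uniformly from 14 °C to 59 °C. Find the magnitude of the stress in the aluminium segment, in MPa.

If the supports were absent, the total length change would be Σ αᵢΔT Lᵢ = 1.1×10⁻⁶×45×800 + 22.5×10⁻⁶×45×170 = 0.2117 mm.
The walls prevent any net length change, so an axial force P (same in every segment) develops. Compatibility: P · Σ Lᵢ/(AᵢEᵢ) = δ_free.
The series flexibility is Σ Lᵢ/(AᵢEᵢ) = 800/(2075×149×10³) + 170/(2050×70×10³) = 3.772×10⁻⁶ mm/N.
Hence P = δ_free / Σ(L/AE) = 0.2117/3.772×10⁻⁶ = 56.13 kN (compressive).
σ_{aluminium} = P / A = 56130 / 2050 = 27.38 MPa.

σ ≈ 27.4 MPa (compressive)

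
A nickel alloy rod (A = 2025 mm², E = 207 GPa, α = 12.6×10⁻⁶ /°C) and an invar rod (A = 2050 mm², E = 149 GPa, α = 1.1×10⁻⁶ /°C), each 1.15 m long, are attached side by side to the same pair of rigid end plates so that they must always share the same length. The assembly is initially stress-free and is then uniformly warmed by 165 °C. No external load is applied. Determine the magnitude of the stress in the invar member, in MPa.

σ ≈ 164 MPa (tensile)

Both members must finish at the same length. With the larger α, the nickel alloy tends to over-expand; the plates restrain it, putting the nickel alloy in compression and the invar in tension. With no external load the two internal forces are equal and opposite, magnitude P.
Equating the net (thermal + elastic) strains gives |α₁ − α₂|·ΔT = P·[1/(A₁E₁) + 1/(A₂E₂)].
|α₁ − α₂|·ΔT = 11.5×10⁻⁶ × 165 = 0.001898.
1/(A₁E₁) + 1/(A₂E₂) = 1/(2025×207×10³) + 1/(2050×149×10³) = 5.659×10⁻⁹ N⁻¹.
So P = 0.001898 / 5.659×10⁻⁹ = 335.3 kN.
σ_{invar} = P/A₂ = 335300/2050 = 163.5 MPa, tensile.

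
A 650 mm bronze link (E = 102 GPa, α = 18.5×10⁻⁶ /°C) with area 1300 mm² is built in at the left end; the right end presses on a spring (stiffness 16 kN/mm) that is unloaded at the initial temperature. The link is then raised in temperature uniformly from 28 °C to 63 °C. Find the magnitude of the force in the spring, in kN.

P ≈ 6.24 kN

The unrestrained thermal change is αΔT L = 18.5×10⁻⁶ × 35 × 650 = 0.4209 mm.
With a force P in the spring, the elastic change of the link is PL/(AE) and that of the spring is P/k; compatibility requires their sum to equal δ_free.
So P = δ_free / [L/(AE) + 1/k] = 0.4209 / [ 650/(1300×102×10³) + 1/(16×10³) ].
P = 0.4209 / 6.74×10⁻⁵ = 6244 N.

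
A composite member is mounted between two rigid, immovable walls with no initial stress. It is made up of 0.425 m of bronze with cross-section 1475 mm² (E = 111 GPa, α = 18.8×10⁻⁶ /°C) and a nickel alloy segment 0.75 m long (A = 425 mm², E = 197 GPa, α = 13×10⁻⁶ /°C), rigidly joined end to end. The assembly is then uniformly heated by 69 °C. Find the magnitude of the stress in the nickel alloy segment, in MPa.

σ ≈ 249 MPa (compressive)

If the supports were absent, the total length change would be Σ αᵢΔT Lᵢ = 18.8×10⁻⁶×69×425 + 13×10⁻⁶×69×750 = 1.224 mm.
The walls prevent any net length change, so an axial force P (same in every segment) develops. Compatibility: P · Σ Lᵢ/(AᵢEᵢ) = δ_free.
The series flexibility is Σ Lᵢ/(AᵢEᵢ) = 425/(1475×111×10³) + 750/(425×197×10³) = 1.155×10⁻⁵ mm/N.
Hence P = δ_free / Σ(L/AE) = 1.224/1.155×10⁻⁵ = 105.9 kN (compressive).
σ_{nickel alloy} = P / A = 105900 / 425 = 249.3 MPa.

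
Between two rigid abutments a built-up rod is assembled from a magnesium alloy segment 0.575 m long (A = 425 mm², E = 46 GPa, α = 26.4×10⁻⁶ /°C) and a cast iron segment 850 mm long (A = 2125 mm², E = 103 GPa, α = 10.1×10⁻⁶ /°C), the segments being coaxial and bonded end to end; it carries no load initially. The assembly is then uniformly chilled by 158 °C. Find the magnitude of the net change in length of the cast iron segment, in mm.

|ΔL| ≈ 0.918 mm

With the walls removed the bar would change length by δ_free = Σ αᵢΔT Lᵢ = 26.4×10⁻⁶×158×575 + 10.1×10⁻⁶×158×850 = 3.755 mm.
The rigid supports impose zero overall length change; the single axial force P common to all segments must satisfy P Σ Lᵢ/(AᵢEᵢ) = δ_free.
Σ Lᵢ/(AᵢEᵢ) = 575/(425×46×10³) + 850/(2125×103×10³) = 3.33×10⁻⁵ mm/N.
Hence P = δ_free / Σ(L/AE) = 3.755/3.33×10⁻⁵ = 112.8 kN (tensile).
For the cast iron segment, free thermal change = 10.1×10⁻⁶×158×850 = 1.356 mm and elastic change from P = 112800×850/(2125×103×10³) = 0.438 mm; these oppose, so the net change is 0.918 mm (segment shortens).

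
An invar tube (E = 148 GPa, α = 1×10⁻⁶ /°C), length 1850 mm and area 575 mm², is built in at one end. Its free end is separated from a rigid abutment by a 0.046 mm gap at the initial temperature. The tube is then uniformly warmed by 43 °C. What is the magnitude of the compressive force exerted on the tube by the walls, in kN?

Free thermal elongation = αΔT L = 1×10⁻⁶ × 43 × 1850 = 0.07955 mm.
This exceeds the 0.046 mm gap, so the wall pushes back. The portion of expansion that must be recovered elastically is δ_free − gap = 0.07955 − 0.046 = 0.03355 mm.
So σ = E(δ_free − g)/L = 148×10³ × 0.03355/1850 = 2.684 MPa.
P = σA = 2.684 × 575 = 1.543 kN.

P ≈ 1.54 kN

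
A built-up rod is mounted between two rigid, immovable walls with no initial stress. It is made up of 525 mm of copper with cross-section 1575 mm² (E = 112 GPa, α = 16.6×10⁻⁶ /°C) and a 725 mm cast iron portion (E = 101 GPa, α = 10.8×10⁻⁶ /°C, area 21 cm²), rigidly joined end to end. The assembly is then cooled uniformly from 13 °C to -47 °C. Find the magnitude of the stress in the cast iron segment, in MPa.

σ ≈ 73.9 MPa (tensile)

With the walls removed the bar would change length by δ_free = Σ αᵢΔT Lᵢ = 16.6×10⁻⁶×60×525 + 10.8×10⁻⁶×60×725 = 0.9927 mm.
Since the ends are fixed, an axial force P builds up, equal in every segment, with P · Σ Lᵢ/(AᵢEᵢ) = δ_free.
The series flexibility is Σ Lᵢ/(AᵢEᵢ) = 525/(1575×112×10³) + 725/(2100×101×10³) = 6.394×10⁻⁶ mm/N.
P = 0.9927 / 6.394×10⁻⁶ = 155200 N = 155.2 kN, tensile.
σ_{cast iron} = P / A = 155200 / 2100 = 73.93 MPa.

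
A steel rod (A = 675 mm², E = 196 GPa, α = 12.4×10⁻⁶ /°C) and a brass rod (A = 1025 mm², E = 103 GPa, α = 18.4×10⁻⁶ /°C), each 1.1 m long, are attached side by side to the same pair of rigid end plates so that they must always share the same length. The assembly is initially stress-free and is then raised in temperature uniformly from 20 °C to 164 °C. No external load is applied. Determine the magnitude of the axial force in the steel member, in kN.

P ≈ 50.7 kN (tensile in the steel)

Equilibrium of a rigid end plate with no external load gives equal and opposite internal forces ±P in the two members. Since α_{brass} > α_{steel}, heating drives the brass into compression and the steel into tension.
Equating the net (thermal + elastic) strains gives |α₁ − α₂|·ΔT = P·[1/(A₁E₁) + 1/(A₂E₂)].
|α₁ − α₂|·ΔT = 6×10⁻⁶ × 144 = 0.000864.
1/(A₁E₁) + 1/(A₂E₂) = 1/(675×196×10³) + 1/(1025×103×10³) = 1.703×10⁻⁸ N⁻¹.
P = 0.000864 / 1.703×10⁻⁸ = 50730 N = 50.73 kN.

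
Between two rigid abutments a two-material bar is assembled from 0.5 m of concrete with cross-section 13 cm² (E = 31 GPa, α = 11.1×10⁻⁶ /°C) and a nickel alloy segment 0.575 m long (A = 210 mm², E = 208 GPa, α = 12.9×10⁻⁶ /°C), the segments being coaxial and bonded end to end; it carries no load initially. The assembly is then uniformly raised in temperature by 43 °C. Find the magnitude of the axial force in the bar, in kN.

If the supports were absent, the total length change would be Σ αᵢΔT Lᵢ = 11.1×10⁻⁶×43×500 + 12.9×10⁻⁶×43×575 = 0.5576 mm.
The walls prevent any net length change, so an axial force P (same in every segment) develops. Compatibility: P · Σ Lᵢ/(AᵢEᵢ) = δ_free.
The series flexibility is Σ Lᵢ/(AᵢEᵢ) = 500/(1300×31×10³) + 575/(210×208×10³) = 2.557×10⁻⁵ mm/N.
Hence P = δ_free / Σ(L/AE) = 0.5576/2.557×10⁻⁵ = 21.81 kN (compressive).

P ≈ 21.8 kN (compressive)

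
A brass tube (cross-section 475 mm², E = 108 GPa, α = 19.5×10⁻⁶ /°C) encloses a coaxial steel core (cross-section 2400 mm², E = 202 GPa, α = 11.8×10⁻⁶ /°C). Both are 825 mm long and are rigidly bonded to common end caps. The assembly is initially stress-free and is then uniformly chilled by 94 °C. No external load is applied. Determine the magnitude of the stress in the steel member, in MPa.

Both members must finish at the same length. With the larger α, the brass tends to over-contract; the plates restrain it, putting the brass in tension and the steel in compression. With no external load the two internal forces are equal and opposite, magnitude P.
Equating the net (thermal + elastic) strains gives |α₁ − α₂|·ΔT = P·[1/(A₁E₁) + 1/(A₂E₂)].
|α₁ − α₂|·ΔT = 7.7×10⁻⁶ × 94 = 0.0007238.
1/(A₁E₁) + 1/(A₂E₂) = 1/(475×108×10³) + 1/(2400×202×10³) = 2.156×10⁻⁸ N⁻¹.
So P = 0.0007238 / 2.156×10⁻⁸ = 33.58 kN.
σ_{steel} = P/A₂ = 33580/2400 = 13.99 MPa, compressive.

σ ≈ 14 MPa (compressive)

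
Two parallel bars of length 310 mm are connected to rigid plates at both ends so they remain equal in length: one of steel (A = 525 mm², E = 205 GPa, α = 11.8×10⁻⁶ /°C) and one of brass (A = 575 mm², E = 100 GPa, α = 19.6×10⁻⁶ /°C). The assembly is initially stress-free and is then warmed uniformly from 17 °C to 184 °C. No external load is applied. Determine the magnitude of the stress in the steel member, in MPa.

σ ≈ 93 MPa (tensile)

Both members must finish at the same length. With the larger α, the brass tends to over-expand; the plates restrain it, putting the brass in compression and the steel in tension. With no external load the two internal forces are equal and opposite, magnitude P.
Setting the final lengths equal and cancelling L: (α₁ − α₂)ΔT = P/(A₁E₁) + P/(A₂E₂).
|α₁ − α₂|·ΔT = 7.8×10⁻⁶ × 167 = 0.001303.
1/(A₁E₁) + 1/(A₂E₂) = 1/(525×205×10³) + 1/(575×100×10³) = 2.668×10⁻⁸ N⁻¹.
P = 0.001303 / 2.668×10⁻⁸ = 48820 N = 48.82 kN.
σ_{steel} = P/A₁ = 48820/525 = 92.99 MPa, tensile.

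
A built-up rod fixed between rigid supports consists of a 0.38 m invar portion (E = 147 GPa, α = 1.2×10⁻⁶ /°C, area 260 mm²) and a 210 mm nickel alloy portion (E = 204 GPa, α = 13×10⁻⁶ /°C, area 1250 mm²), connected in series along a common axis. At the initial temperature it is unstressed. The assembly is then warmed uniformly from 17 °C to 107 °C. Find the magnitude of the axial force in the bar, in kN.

P ≈ 26.6 kN (compressive)

Free thermal expansion of the whole bar: Σ αᵢΔT Lᵢ = 1.2×10⁻⁶×90×380 + 13×10⁻⁶×90×210 = 0.2867 mm.
Since the ends are fixed, an axial force P builds up, equal in every segment, with P · Σ Lᵢ/(AᵢEᵢ) = δ_free.
Σ Lᵢ/(AᵢEᵢ) = 380/(260×147×10³) + 210/(1250×204×10³) = 1.077×10⁻⁵ mm/N.
So P = 0.2867 / 1.077×10⁻⁵ = 26.63 kN, compressive.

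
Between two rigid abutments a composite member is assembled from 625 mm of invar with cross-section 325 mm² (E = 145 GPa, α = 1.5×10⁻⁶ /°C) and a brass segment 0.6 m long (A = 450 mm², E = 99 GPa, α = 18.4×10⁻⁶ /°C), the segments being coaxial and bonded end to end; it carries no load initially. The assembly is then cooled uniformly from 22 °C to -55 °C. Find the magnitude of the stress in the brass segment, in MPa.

σ ≈ 76.7 MPa (tensile)

Free thermal contraction of the whole bar: Σ αᵢΔT Lᵢ = 1.5×10⁻⁶×77×625 + 18.4×10⁻⁶×77×600 = 0.9223 mm.
The rigid supports impose zero overall length change; the single axial force P common to all segments must satisfy P Σ Lᵢ/(AᵢEᵢ) = δ_free.
The series flexibility is Σ Lᵢ/(AᵢEᵢ) = 625/(325×145×10³) + 600/(450×99×10³) = 2.673×10⁻⁵ mm/N.
Hence P = δ_free / Σ(L/AE) = 0.9223/2.673×10⁻⁵ = 34.5 kN (tensile).
σ_{brass} = P / A = 34500 / 450 = 76.67 MPa.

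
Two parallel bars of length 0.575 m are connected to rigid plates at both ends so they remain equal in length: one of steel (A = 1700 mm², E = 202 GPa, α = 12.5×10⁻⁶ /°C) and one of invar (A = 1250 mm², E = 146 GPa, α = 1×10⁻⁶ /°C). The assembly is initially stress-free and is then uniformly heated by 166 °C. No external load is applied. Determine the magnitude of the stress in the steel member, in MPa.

σ ≈ 134 MPa (compressive)

The steel has the larger α, so on heating it would change length more than the invar if both were free. The rigid plates force a common final length, so the steel is put into compression and the invar into tension, with equal and opposite forces P (no external load).
Setting the final lengths equal and cancelling L: (α₁ − α₂)ΔT = P/(A₁E₁) + P/(A₂E₂).
|α₁ − α₂|·ΔT = 11.5×10⁻⁶ × 166 = 0.001909.
1/(A₁E₁) + 1/(A₂E₂) = 1/(1700×202×10³) + 1/(1250×146×10³) = 8.392×10⁻⁹ N⁻¹.
So P = 0.001909 / 8.392×10⁻⁹ = 227.5 kN.
σ_{steel} = P/A₁ = 227500/1700 = 133.8 MPa, compressive.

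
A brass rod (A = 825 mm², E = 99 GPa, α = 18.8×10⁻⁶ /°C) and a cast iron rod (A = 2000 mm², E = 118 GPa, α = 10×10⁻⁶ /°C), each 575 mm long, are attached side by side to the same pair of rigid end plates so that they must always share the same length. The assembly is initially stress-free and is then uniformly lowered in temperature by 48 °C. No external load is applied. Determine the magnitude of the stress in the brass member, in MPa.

Both members must finish at the same length. With the larger α, the brass tends to over-contract; the plates restrain it, putting the brass in tension and the cast iron in compression. With no external load the two internal forces are equal and opposite, magnitude P.
Compatibility of the two members (thermal + elastic change equal): (α₁ − α₂)ΔT = P·[1/(A₁E₁) + 1/(A₂E₂)].
|α₁ − α₂|·ΔT = 8.8×10⁻⁶ × 48 = 0.0004224.
1/(A₁E₁) + 1/(A₂E₂) = 1/(825×99×10³) + 1/(2000×118×10³) = 1.648×10⁻⁸ N⁻¹.
So P = 0.0004224 / 1.648×10⁻⁸ = 25.63 kN.
σ_{brass} = P/A₁ = 25630/825 = 31.07 MPa, tensile.

σ ≈ 31.1 MPa (tensile)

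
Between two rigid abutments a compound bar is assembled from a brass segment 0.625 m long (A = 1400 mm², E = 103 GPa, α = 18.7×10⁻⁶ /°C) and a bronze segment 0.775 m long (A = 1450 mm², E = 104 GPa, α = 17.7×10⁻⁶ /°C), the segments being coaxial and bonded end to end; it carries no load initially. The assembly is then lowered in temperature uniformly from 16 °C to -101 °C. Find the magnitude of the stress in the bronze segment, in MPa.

With the walls removed the bar would change length by δ_free = Σ αᵢΔT Lᵢ = 18.7×10⁻⁶×117×625 + 17.7×10⁻⁶×117×775 = 2.972 mm.
Since the ends are fixed, an axial force P builds up, equal in every segment, with P · Σ Lᵢ/(AᵢEᵢ) = δ_free.
Σ Lᵢ/(AᵢEᵢ) = 625/(1400×103×10³) + 775/(1450×104×10³) = 9.474×10⁻⁶ mm/N.
So P = 2.972 / 9.474×10⁻⁶ = 313.8 kN, tensile.
σ_{bronze} = P / A = 313800 / 1450 = 216.4 MPa.

σ ≈ 216 MPa (tensile)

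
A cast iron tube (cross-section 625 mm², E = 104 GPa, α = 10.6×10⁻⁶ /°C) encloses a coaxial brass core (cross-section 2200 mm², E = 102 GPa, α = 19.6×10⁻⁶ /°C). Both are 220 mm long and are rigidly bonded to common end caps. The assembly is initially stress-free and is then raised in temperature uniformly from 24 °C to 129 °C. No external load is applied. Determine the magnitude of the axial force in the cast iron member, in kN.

Both members must finish at the same length. With the larger α, the brass tends to over-expand; the plates restrain it, putting the brass in compression and the cast iron in tension. With no external load the two internal forces are equal and opposite, magnitude P.
Compatibility of the two members (thermal + elastic change equal): (α₁ − α₂)ΔT = P·[1/(A₁E₁) + 1/(A₂E₂)].
|α₁ − α₂|·ΔT = 9×10⁻⁶ × 105 = 0.000945.
1/(A₁E₁) + 1/(A₂E₂) = 1/(625×104×10³) + 1/(2200×102×10³) = 1.984×10⁻⁸ N⁻¹.
P = 0.000945 / 1.984×10⁻⁸ = 47630 N = 47.63 kN.

P ≈ 47.6 kN (tensile in the cast iron)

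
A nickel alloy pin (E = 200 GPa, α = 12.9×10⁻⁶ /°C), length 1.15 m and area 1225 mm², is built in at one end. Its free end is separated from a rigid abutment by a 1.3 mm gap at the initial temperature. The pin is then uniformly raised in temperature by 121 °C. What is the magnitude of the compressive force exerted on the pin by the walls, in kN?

Unrestrained expansion: δ_free = αΔT L = 12.9×10⁻⁶ × 121 × 1150 = 1.795 mm.
After closing the 1.3 mm clearance, 1.795 − 1.3 = 0.495 mm of expansion remains to be suppressed by the wall.
Compatibility: PL/(AE) = 0.495 mm, so σ = P/A = E × (0.495/1150) = 86.09 MPa.
Force on the wall = σA = 86.09 × 1225 mm² = 105.5 kN.

P ≈ 105 kN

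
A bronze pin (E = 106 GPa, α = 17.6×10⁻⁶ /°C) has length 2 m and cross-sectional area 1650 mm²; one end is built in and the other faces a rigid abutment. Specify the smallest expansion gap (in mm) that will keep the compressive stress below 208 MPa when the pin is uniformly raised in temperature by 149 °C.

Free expansion if unrestrained: δ_free = αΔT L = 17.6×10⁻⁶ × 149 × 2000 = 5.245 mm.
At the allowable stress the elastic shortening the wall may impose is σL/E = 208 × 2000 / (106×10³) = 3.925 mm.
So the gap has to take up the difference, g_min = δ_free − σL/E = 5.245 − 3.925 = 1.32 mm.

g ≈ 1.32 mm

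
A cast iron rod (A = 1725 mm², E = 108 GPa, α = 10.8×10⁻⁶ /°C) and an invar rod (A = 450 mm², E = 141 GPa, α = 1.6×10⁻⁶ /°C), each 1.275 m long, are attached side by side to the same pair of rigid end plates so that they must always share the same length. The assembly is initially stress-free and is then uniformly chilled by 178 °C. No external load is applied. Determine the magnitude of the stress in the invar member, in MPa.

σ ≈ 172 MPa (compressive)

Both members must finish at the same length. With the larger α, the cast iron tends to over-contract; the plates restrain it, putting the cast iron in tension and the invar in compression. With no external load the two internal forces are equal and opposite, magnitude P.
Compatibility of the two members (thermal + elastic change equal): (α₁ − α₂)ΔT = P·[1/(A₁E₁) + 1/(A₂E₂)].
|α₁ − α₂|·ΔT = 9.2×10⁻⁶ × 178 = 0.001638.
1/(A₁E₁) + 1/(A₂E₂) = 1/(1725×108×10³) + 1/(450×141×10³) = 2.113×10⁻⁸ N⁻¹.
P = 0.001638 / 2.113×10⁻⁸ = 77510 N = 77.51 kN.
σ_{invar} = P/A₂ = 77510/450 = 172.2 MPa, compressive.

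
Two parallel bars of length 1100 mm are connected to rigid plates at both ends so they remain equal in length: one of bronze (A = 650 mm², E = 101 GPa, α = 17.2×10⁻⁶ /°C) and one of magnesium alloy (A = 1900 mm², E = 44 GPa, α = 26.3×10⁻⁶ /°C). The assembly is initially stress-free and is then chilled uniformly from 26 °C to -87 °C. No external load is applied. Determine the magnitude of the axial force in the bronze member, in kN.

Equilibrium of a rigid end plate with no external load gives equal and opposite internal forces ±P in the two members. Since α_{magnesium alloy} > α_{bronze}, cooling drives the magnesium alloy into tension and the bronze into compression.
Compatibility of the two members (thermal + elastic change equal): (α₁ − α₂)ΔT = P·[1/(A₁E₁) + 1/(A₂E₂)].
|α₁ − α₂|·ΔT = 9.1×10⁻⁶ × 113 = 0.001028.
1/(A₁E₁) + 1/(A₂E₂) = 1/(650×101×10³) + 1/(1900×44×10³) = 2.719×10⁻⁸ N⁻¹.
So P = 0.001028 / 2.719×10⁻⁸ = 37.81 kN.

P ≈ 37.8 kN (compressive in the bronze)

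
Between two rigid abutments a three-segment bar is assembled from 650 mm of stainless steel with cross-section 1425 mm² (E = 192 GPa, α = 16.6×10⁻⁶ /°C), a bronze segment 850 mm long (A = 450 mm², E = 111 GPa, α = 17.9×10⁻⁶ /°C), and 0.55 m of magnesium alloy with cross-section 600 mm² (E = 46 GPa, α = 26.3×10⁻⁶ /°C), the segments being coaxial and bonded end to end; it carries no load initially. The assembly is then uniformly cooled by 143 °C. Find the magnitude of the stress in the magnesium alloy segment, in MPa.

If the supports were absent, the total length change would be Σ αᵢΔT Lᵢ = 16.6×10⁻⁶×143×650 + 17.9×10⁻⁶×143×850 + 26.3×10⁻⁶×143×550 = 5.787 mm.
The rigid supports impose zero overall length change; the single axial force P common to all segments must satisfy P Σ Lᵢ/(AᵢEᵢ) = δ_free.
The series flexibility is Σ Lᵢ/(AᵢEᵢ) = 650/(1425×192×10³) + 850/(450×111×10³) + 550/(600×46×10³) = 3.932×10⁻⁵ mm/N.
Hence P = δ_free / Σ(L/AE) = 5.787/3.932×10⁻⁵ = 147.2 kN (tensile).
σ_{magnesium alloy} = P / A = 147200 / 600 = 245.3 MPa.

σ ≈ 245 MPa (tensile)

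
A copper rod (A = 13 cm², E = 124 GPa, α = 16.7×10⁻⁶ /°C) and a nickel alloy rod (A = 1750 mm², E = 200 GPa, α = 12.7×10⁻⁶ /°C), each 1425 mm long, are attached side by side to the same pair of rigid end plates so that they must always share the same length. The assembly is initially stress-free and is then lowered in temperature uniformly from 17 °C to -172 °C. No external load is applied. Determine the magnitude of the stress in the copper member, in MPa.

σ ≈ 64.2 MPa (tensile)

Both members must finish at the same length. With the larger α, the copper tends to over-contract; the plates restrain it, putting the copper in tension and the nickel alloy in compression. With no external load the two internal forces are equal and opposite, magnitude P.
Setting the final lengths equal and cancelling L: (α₁ − α₂)ΔT = P/(A₁E₁) + P/(A₂E₂).
|α₁ − α₂|·ΔT = 4×10⁻⁶ × 189 = 0.000756.
1/(A₁E₁) + 1/(A₂E₂) = 1/(1300×124×10³) + 1/(1750×200×10³) = 9.061×10⁻⁹ N⁻¹.
P = 0.000756 / 9.061×10⁻⁹ = 83440 N = 83.44 kN.
σ_{copper} = P/A₁ = 83440/1300 = 64.18 MPa, tensile.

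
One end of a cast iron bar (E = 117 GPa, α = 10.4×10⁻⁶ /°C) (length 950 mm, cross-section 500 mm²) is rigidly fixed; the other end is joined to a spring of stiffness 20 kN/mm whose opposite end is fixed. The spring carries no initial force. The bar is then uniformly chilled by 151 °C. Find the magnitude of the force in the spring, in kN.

If the spring were absent the bar would shorten by αΔT L = 10.4×10⁻⁶ × 151 × 950 = 1.492 mm.
Let P be the tensile force in the spring. The bar extends elastically by PL/(AE) and the spring stretches by P/k; together these equal δ_free.
So P = δ_free / [L/(AE) + 1/k] = 1.492 / [ 950/(500×117×10³) + 1/(20×10³) ].
P = 1.492 / 6.624×10⁻⁵ = 22520 N.

P ≈ 22.5 kN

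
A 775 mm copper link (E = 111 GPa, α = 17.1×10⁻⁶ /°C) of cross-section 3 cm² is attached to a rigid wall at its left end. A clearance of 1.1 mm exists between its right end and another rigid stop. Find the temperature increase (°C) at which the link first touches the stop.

The gap closes when αΔT L = 1.1 mm, since the link is still unstressed at that instant.
ΔT = 1.1 / (17.1×10⁻⁶ × 775) = 83 °C.

ΔT ≈ 83 °C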